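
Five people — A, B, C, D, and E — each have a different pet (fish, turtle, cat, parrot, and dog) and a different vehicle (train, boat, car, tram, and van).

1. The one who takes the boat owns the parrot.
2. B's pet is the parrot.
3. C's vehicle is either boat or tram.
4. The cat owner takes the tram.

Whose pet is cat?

C

With clues 1–2, B is impossible for the one with pet cat.
With clues 1–4, A, D, and E are impossible for the one with pet cat.
That leaves C.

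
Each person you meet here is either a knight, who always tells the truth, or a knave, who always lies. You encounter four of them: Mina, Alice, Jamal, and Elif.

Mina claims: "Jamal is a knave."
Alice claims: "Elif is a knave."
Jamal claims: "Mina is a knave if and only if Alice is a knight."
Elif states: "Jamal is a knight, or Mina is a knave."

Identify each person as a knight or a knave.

Consider Mina. Suppose Mina is a knave.
Then no assignment of the remaining roles makes every statement match its speaker's type — contradiction.
So Mina is a knight.
Consider Alice. Suppose Alice is a knave.
Then no assignment of the remaining roles makes every statement match its speaker's type — contradiction.
So Alice is a knight.
With that fixed, Jamal's statement is false, so Jamal is a knave.
With that fixed, Elif's statement is false, so Elif is a knave.

Mina: knight, Alice: knight, Jamal: knave, Elif: knave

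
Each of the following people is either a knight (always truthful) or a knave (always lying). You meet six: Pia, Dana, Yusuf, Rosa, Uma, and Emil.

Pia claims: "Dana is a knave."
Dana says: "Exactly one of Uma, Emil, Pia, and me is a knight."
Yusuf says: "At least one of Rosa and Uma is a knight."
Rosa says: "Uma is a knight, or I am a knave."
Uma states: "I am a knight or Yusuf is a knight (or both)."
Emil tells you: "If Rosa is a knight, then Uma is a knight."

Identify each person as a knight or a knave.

Pia: knight, Dana: knave, Yusuf: knight, Rosa: knight, Uma: knight, Emil: knight

Consider Pia. Suppose Pia is a knave.
Then no assignment of the remaining roles makes every statement match its speaker's type — contradiction.
So Pia is a knight.
Consider Dana. Suppose Dana is a knight.
Then Pia's statement comes out false, contradicting Pia being a knight.
So Dana is a knave.
Consider Yusuf. Suppose Yusuf is a knave.
Then no assignment of the remaining roles makes every statement match its speaker's type — contradiction.
So Yusuf is a knight.
With that fixed, Uma's statement is true, so Uma is a knight.
With that fixed, Emil's statement is true, so Emil is a knight.
With that fixed, Rosa's statement is true, so Rosa is a knight.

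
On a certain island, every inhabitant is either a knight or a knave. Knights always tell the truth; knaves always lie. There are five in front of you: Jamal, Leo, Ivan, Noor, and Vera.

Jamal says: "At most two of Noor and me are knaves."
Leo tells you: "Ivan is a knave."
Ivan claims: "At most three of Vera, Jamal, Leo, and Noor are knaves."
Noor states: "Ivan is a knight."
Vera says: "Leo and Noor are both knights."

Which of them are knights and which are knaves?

Regardless of anyone's role, Jamal's statement is true, so Jamal is a knight.
With that fixed, Ivan's statement is true, so Ivan is a knight.
With that fixed, Noor's statement is true, so Noor is a knight.
With that fixed, Leo's statement is false, so Leo is a knave.
With that fixed, Vera's statement is false, so Vera is a knave.

Jamal: knight, Leo: knave, Ivan: knight, Noor: knight, Vera: knave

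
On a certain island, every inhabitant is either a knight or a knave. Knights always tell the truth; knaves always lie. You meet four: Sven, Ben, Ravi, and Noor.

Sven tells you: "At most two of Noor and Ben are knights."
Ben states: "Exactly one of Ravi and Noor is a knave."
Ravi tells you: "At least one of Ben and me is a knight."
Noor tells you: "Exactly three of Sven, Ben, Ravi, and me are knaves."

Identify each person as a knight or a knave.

Sven: knight, Ben: knight, Ravi: knight, Noor: knave

Regardless of anyone's role, Sven's statement is true, so Sven is a knight.
Consider Ben. Suppose Ben is a knave.
Then no assignment of the remaining roles makes every statement match its speaker's type — contradiction.
So Ben is a knight.
With that fixed, Ravi's statement is true, so Ravi is a knight.
With that fixed, Noor's statement is false, so Noor is a knave.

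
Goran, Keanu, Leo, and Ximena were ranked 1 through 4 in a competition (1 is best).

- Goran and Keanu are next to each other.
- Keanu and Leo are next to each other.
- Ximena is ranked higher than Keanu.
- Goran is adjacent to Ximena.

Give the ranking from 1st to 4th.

From clues 1–2: Keanu is in {2,3}.
From clues 1–3: Ximena → rank 1, Keanu → rank 3.
From clues 1–4: Goran → rank 2, Leo → rank 4.

Ximena, Goran, Keanu, Leo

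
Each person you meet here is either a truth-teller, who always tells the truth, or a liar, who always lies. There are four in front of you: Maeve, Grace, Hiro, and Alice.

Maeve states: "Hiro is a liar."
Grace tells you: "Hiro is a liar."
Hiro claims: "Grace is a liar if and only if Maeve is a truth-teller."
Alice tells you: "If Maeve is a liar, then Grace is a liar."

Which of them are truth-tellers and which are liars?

Consider Maeve. Suppose Maeve is a liar.
Then no assignment of the remaining roles makes every statement match its speaker's type — contradiction.
So Maeve is a truth-teller.
With that fixed, Alice's statement is true, so Alice is a truth-teller.
Consider Grace. Suppose Grace is a liar.
Then no assignment of the remaining roles makes every statement match its speaker's type — contradiction.
So Grace is a truth-teller.
With that fixed, Hiro's statement is false, so Hiro is a liar.

Maeve: truth-teller, Grace: truth-teller, Hiro: liar, Alice: truth-teller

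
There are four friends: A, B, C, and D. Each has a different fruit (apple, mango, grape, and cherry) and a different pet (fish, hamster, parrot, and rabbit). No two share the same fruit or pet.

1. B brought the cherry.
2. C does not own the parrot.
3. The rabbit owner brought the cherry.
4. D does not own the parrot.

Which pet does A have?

parrot

With clues 1–3, rabbit is impossible for A's pet.
With clues 1–4, fish and hamster are impossible for A's pet.
That leaves parrot.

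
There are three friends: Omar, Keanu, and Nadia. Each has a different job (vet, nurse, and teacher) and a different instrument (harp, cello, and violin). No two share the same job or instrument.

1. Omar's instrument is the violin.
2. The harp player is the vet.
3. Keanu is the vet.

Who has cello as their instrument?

Nadia

Clue 1 rules out Omar for the one with instrument cello.
With clues 1–3, Keanu is impossible for the one with instrument cello.
That leaves Nadia.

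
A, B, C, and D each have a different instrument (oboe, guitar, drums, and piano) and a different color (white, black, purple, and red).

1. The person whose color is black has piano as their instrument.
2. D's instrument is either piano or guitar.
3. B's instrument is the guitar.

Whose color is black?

With clues 1–3, A, B, and C are impossible for the one with color black.
That leaves D.

D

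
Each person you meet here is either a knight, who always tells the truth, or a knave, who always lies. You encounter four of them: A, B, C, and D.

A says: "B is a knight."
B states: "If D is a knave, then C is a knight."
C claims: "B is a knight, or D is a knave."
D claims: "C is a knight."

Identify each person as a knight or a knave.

A: knight, B: knight, C: knight, D: knight

Consider A. Suppose A is a knave.
Then no assignment of the remaining roles makes every statement match its speaker's type — contradiction.
So A is a knight.
Consider B. Suppose B is a knave.
Then A's statement comes out false, contradicting A being a knight.
So B is a knight.
With that fixed, C's statement is true, so C is a knight.
With that fixed, D's statement is true, so D is a knight.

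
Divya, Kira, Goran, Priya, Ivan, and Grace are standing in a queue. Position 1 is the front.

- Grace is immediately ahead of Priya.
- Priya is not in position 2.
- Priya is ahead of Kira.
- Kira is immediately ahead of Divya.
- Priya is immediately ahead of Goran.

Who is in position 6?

Divya

With clue 1, Grace is ruled out for position 6.
With clues 1–3, Priya is ruled out for position 6.
With clues 1–4, Kira is ruled out for position 6.
With clues 1–5, Goran and Ivan are ruled out for position 6.
So position 6 is Divya.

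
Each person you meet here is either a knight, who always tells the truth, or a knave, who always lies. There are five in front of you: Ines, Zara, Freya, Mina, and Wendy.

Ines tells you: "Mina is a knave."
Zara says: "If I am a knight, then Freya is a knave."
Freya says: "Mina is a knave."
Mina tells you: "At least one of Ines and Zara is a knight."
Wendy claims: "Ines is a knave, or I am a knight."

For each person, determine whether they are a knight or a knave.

Consider Ines. Suppose Ines is a knight.
Then no assignment of the remaining roles makes every statement match its speaker's type — contradiction.
So Ines is a knave.
With that fixed, Wendy's statement is true, so Wendy is a knight.
Consider Zara. Suppose Zara is a knave.
Then Zara's own statement would have to be false, but it can't be — contradiction.
So Zara is a knight.
With that fixed, Mina's statement is true, so Mina is a knight.
With that fixed, Freya's statement is false, so Freya is a knave.

Ines: knave, Zara: knight, Freya: knave, Mina: knight, Wendy: knight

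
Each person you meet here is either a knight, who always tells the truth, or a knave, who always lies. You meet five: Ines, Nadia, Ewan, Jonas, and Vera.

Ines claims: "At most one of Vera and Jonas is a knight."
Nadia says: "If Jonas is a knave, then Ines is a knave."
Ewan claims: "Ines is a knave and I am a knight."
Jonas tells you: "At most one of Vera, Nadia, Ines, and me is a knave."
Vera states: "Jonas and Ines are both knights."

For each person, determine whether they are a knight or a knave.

Ines: knight, Nadia: knave, Ewan: knave, Jonas: knave, Vera: knave

Consider Ines. Suppose Ines is a knave.
Then no assignment of the remaining roles makes every statement match its speaker's type — contradiction.
So Ines is a knight.
With that fixed, Ewan's statement is false, so Ewan is a knave.
Consider Nadia. Suppose Nadia is a knight.
Then no assignment of the remaining roles makes every statement match its speaker's type — contradiction.
So Nadia is a knave.
Consider Jonas. Suppose Jonas is a knight.
Then Nadia's statement comes out true, contradicting Nadia being a knave.
So Jonas is a knave.
With that fixed, Vera's statement is false, so Vera is a knave.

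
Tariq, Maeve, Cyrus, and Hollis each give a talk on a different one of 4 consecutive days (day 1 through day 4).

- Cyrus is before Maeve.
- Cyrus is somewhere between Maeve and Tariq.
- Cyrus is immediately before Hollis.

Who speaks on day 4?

With clue 1, Cyrus is ruled out for day 4.
With clues 1–2, Tariq is ruled out for day 4.
With clues 1–3, Hollis is ruled out for day 4.
So day 4 is Maeve.

Maeve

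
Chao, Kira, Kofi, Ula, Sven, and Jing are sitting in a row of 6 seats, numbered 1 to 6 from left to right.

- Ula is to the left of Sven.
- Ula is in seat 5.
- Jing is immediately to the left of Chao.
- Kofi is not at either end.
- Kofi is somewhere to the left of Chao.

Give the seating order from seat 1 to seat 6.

From clue 1: Ula is in {1,2,3,4,5}.
From clues 1–2: Ula → seat 5, Sven → seat 6.
From clues 1–3: Chao is in {2,3,4}.
From clues 1–5: Kira → seat 1, Kofi → seat 2, Jing → seat 3, Chao → seat 4.

Kira, Kofi, Jing, Chao, Ula, Sven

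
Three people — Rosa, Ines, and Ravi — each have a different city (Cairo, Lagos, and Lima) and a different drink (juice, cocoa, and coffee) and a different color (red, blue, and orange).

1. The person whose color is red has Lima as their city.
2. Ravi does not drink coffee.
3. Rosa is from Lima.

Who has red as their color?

Rosa

With clues 1–3, Ines and Ravi are impossible for the one with color red.
That leaves Rosa.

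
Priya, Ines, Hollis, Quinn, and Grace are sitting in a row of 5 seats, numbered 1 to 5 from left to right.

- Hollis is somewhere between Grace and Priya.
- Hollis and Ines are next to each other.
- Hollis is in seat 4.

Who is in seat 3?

Ines

With clues 1–2, Grace, Priya, and Quinn are ruled out for seat 3.
With clues 1–3, Hollis is ruled out for seat 3.
So seat 3 is Ines.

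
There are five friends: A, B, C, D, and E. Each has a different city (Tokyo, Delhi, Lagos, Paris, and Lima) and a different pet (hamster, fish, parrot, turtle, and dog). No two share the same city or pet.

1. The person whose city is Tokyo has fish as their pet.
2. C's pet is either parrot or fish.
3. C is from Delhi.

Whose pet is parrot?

C

With clues 1–3, A, B, D, and E are impossible for the one with pet parrot.
That leaves C.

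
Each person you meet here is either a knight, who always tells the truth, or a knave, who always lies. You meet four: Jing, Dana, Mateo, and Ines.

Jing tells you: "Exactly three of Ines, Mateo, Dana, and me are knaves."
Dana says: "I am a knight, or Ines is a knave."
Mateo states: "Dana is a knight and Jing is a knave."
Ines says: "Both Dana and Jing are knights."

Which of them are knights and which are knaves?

Consider Jing. Suppose Jing is a knight.
Then no assignment of the remaining roles makes every statement match its speaker's type — contradiction.
So Jing is a knave.
With that fixed, Ines's statement is false, so Ines is a knave.
With that fixed, Dana's statement is true, so Dana is a knight.
With that fixed, Mateo's statement is true, so Mateo is a knight.

Jing: knave, Dana: knight, Mateo: knight, Ines: knave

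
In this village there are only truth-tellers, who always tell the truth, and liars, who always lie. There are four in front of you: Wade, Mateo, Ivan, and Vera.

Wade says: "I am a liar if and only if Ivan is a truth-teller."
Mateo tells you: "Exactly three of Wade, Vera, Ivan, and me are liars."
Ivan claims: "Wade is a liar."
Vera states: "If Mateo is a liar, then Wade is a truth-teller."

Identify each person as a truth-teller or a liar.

Consider Wade. Suppose Wade is a liar.
Then no assignment of the remaining roles makes every statement match its speaker's type — contradiction.
So Wade is a truth-teller.
With that fixed, Ivan's statement is false, so Ivan is a liar.
With that fixed, Vera's statement is true, so Vera is a truth-teller.
With that fixed, Mateo's statement is false, so Mateo is a liar.

Wade: truth-teller, Mateo: liar, Ivan: liar, Vera: truth-teller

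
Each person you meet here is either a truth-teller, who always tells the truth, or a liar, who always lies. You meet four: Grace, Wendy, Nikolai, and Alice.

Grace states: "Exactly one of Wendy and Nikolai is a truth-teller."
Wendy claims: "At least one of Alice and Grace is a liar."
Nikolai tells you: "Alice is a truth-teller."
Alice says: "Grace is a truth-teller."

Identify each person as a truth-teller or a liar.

Grace: truth-teller, Wendy: liar, Nikolai: truth-teller, Alice: truth-teller

Consider Grace. Suppose Grace is a liar.
Then no assignment of the remaining roles makes every statement match its speaker's type — contradiction.
So Grace is a truth-teller.
With that fixed, Alice's statement is true, so Alice is a truth-teller.
With that fixed, Wendy's statement is false, so Wendy is a liar.
With that fixed, Nikolai's statement is true, so Nikolai is a truth-teller.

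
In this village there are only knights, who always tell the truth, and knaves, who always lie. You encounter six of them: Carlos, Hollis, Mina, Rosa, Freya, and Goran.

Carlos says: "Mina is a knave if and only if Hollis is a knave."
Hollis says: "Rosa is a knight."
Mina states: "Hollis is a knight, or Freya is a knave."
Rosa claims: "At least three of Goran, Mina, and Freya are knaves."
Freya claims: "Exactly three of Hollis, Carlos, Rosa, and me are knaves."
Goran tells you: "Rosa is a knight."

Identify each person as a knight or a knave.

Carlos: knave, Hollis: knave, Mina: knight, Rosa: knave, Freya: knave, Goran: knave

Consider Carlos. Suppose Carlos is a knight.
Then no assignment of the remaining roles makes every statement match its speaker's type — contradiction.
So Carlos is a knave.
Consider Hollis. Suppose Hollis is a knight.
Then no assignment of the remaining roles makes every statement match its speaker's type — contradiction.
So Hollis is a knave.
Consider Mina. Suppose Mina is a knave.
Then Carlos's statement comes out true, contradicting Carlos being a knave.
So Mina is a knight.
With that fixed, Rosa's statement is false, so Rosa is a knave.
With that fixed, Goran's statement is false, so Goran is a knave.
Consider Freya. Suppose Freya is a knight.
Then Mina's statement comes out false, contradicting Mina being a knight.
So Freya is a knave.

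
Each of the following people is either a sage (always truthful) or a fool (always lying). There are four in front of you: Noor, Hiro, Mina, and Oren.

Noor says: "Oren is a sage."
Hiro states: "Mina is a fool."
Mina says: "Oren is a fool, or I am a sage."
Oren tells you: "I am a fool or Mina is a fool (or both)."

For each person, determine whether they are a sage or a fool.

Consider Noor. Suppose Noor is a fool.
Then no assignment of the remaining roles makes every statement match its speaker's type — contradiction.
So Noor is a sage.
Consider Hiro. Suppose Hiro is a fool.
Then no assignment of the remaining roles makes every statement match its speaker's type — contradiction.
So Hiro is a sage.
Consider Mina. Suppose Mina is a sage.
Then Hiro's statement comes out false, contradicting Hiro being a sage.
So Mina is a fool.
With that fixed, Oren's statement is true, so Oren is a sage.

Noor: sage, Hiro: sage, Mina: fool, Oren: sage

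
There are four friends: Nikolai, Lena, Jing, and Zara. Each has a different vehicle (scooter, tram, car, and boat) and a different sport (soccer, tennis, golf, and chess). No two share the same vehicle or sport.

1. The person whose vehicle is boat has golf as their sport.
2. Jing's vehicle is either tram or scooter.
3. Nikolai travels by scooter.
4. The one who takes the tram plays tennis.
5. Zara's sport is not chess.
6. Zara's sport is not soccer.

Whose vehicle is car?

With clues 1–2, Jing is impossible for the one with vehicle car.
With clues 1–3, Nikolai is impossible for the one with vehicle car.
With clues 1–6, Zara is impossible for the one with vehicle car.
That leaves Lena.

Lena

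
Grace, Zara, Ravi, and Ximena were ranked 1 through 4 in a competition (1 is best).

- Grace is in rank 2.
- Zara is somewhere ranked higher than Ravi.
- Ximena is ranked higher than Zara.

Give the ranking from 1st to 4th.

From clue 1: Grace → rank 2.
From clues 1–2: Zara is in {1,3}.
From clues 1–3: Ximena → rank 1, Zara → rank 3, Ravi → rank 4.

Ximena, Grace, Zara, Ravi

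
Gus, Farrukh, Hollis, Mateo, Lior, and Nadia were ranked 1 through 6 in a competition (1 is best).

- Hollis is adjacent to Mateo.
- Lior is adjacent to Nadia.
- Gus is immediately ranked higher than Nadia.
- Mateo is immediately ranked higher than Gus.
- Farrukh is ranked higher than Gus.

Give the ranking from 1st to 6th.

Farrukh, Hollis, Mateo, Gus, Nadia, Lior

From clues 1–3: Gus is in {1,2,3,4}.
From clues 1–4: Gus is in {3,4}.
From clues 1–5: Farrukh → rank 1, Hollis → rank 2, Mateo → rank 3, Gus → rank 4, Nadia → rank 5, Lior → rank 6.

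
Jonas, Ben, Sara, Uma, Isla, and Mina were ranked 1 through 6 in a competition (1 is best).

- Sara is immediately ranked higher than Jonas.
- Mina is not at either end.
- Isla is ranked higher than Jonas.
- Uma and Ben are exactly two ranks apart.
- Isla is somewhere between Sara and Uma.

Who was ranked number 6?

Jonas

With clue 1, Sara is ruled out for rank 6.
With clues 1–2, Mina is ruled out for rank 6.
With clues 1–3, Isla is ruled out for rank 6.
With clues 1–5, Ben and Uma are ruled out for rank 6.
So rank 6 is Jonas.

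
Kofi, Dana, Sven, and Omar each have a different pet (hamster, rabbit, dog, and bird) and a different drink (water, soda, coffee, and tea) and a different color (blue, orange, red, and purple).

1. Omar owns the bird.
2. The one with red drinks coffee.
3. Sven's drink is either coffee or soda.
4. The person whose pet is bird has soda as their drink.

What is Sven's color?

red

With clues 1–4, blue, orange, and purple are impossible for Sven's color.
That leaves red.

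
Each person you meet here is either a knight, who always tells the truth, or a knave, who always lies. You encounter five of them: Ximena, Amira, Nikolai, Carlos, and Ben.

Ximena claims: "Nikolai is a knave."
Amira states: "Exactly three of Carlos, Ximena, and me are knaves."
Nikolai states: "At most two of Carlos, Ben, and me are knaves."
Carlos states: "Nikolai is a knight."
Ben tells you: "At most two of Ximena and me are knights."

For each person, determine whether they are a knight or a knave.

Ximena: knave, Amira: knave, Nikolai: knight, Carlos: knight, Ben: knight

Regardless of anyone's role, Ben's statement is true, so Ben is a knight.
With that fixed, Nikolai's statement is true, so Nikolai is a knight.
With that fixed, Carlos's statement is true, so Carlos is a knight.
With that fixed, Ximena's statement is false, so Ximena is a knave.
With that fixed, Amira's statement is false, so Amira is a knave.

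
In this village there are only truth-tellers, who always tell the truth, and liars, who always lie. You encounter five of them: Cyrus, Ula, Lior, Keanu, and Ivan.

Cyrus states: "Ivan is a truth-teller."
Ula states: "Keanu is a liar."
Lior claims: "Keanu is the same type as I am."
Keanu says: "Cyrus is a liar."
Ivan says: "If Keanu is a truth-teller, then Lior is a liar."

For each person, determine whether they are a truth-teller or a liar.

Consider Cyrus. Suppose Cyrus is a truth-teller.
Then no assignment of the remaining roles makes every statement match its speaker's type — contradiction.
So Cyrus is a liar.
With that fixed, Keanu's statement is true, so Keanu is a truth-teller.
With that fixed, Ula's statement is false, so Ula is a liar.
Consider Lior. Suppose Lior is a liar.
Then no assignment of the remaining roles makes every statement match its speaker's type — contradiction.
So Lior is a truth-teller.
With that fixed, Ivan's statement is false, so Ivan is a liar.

Cyrus: liar, Ula: liar, Lior: truth-teller, Keanu: truth-teller, Ivan: liar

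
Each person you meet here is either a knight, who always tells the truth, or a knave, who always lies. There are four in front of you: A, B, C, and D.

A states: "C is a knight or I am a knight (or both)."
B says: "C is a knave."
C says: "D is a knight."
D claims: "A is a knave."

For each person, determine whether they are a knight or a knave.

A: knight, B: knight, C: knave, D: knave

Consider A. Suppose A is a knave.
Then no assignment of the remaining roles makes every statement match its speaker's type — contradiction.
So A is a knight.
With that fixed, D's statement is false, so D is a knave.
With that fixed, C's statement is false, so C is a knave.
With that fixed, B's statement is true, so B is a knight.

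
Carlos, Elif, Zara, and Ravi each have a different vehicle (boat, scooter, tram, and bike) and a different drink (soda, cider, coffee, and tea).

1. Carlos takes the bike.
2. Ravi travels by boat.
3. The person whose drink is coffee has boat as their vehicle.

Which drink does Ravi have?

coffee

With clues 1–3, cider, soda, and tea are impossible for Ravi's drink.
That leaves coffee.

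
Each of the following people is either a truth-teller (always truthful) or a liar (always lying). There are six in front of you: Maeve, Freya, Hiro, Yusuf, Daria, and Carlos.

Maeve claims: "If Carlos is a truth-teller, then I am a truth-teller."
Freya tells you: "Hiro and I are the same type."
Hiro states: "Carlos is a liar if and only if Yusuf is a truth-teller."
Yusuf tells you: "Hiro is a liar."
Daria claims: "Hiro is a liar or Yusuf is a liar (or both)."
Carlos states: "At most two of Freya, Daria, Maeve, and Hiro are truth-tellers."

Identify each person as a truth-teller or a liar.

Consider Maeve. Suppose Maeve is a truth-teller.
Then no assignment of the remaining roles makes every statement match its speaker's type — contradiction.
So Maeve is a liar.
Consider Freya. Suppose Freya is a truth-teller.
Then no assignment of the remaining roles makes every statement match its speaker's type — contradiction.
So Freya is a liar.
With that fixed, Carlos's statement is true, so Carlos is a truth-teller.
Consider Hiro. Suppose Hiro is a liar.
Then Freya's statement comes out true, contradicting Freya being a liar.
So Hiro is a truth-teller.
With that fixed, Yusuf's statement is false, so Yusuf is a liar.
With that fixed, Daria's statement is true, so Daria is a truth-teller.

Maeve: liar, Freya: liar, Hiro: truth-teller, Yusuf: liar, Daria: truth-teller, Carlos: truth-teller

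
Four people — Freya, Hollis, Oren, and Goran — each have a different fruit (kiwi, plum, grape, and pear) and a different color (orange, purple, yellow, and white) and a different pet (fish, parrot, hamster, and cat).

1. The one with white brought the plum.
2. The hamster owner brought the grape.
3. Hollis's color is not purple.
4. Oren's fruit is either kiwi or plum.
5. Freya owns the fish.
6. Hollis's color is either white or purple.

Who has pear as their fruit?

With clues 1–4, Oren is impossible for the one with fruit pear.
With clues 1–6, Goran and Hollis are impossible for the one with fruit pear.
That leaves Freya.

Freya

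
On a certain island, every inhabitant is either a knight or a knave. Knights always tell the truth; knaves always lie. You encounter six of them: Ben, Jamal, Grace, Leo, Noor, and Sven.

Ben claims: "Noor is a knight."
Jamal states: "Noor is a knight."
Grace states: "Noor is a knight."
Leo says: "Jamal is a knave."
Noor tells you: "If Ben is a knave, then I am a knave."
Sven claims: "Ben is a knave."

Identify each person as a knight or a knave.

Ben: knight, Jamal: knight, Grace: knight, Leo: knave, Noor: knight, Sven: knave

Consider Ben. Suppose Ben is a knave.
Then whichever role Noor has, Noor's statement has the wrong truth value — contradiction.
So Ben is a knight.
With that fixed, Noor's statement is true, so Noor is a knight.
With that fixed, Sven's statement is false, so Sven is a knave.
With that fixed, Jamal's statement is true, so Jamal is a knight.
With that fixed, Grace's statement is true, so Grace is a knight.
With that fixed, Leo's statement is false, so Leo is a knave.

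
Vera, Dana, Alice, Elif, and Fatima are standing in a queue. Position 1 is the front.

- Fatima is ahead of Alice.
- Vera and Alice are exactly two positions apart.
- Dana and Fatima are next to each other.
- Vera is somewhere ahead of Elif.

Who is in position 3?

With clues 1–3, Dana, Elif, and Fatima are ruled out for position 3.
With clues 1–4, Alice is ruled out for position 3.
So position 3 is Vera.

Vera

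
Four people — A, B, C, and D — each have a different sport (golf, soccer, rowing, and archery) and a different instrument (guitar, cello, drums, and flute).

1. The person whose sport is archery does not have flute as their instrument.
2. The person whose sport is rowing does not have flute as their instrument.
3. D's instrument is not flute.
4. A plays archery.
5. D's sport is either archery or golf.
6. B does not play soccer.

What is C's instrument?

flute

With clues 1–6, cello, drums, and guitar are impossible for C's instrument.
That leaves flute.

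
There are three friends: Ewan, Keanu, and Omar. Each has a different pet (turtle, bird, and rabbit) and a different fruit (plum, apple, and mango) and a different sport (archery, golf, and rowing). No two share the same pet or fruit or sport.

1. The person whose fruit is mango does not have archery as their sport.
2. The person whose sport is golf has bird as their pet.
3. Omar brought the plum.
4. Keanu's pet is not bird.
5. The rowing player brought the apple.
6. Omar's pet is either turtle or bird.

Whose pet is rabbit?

With clues 1–5, Ewan is impossible for the one with pet rabbit.
With clues 1–6, Omar is impossible for the one with pet rabbit.
That leaves Keanu.

Keanu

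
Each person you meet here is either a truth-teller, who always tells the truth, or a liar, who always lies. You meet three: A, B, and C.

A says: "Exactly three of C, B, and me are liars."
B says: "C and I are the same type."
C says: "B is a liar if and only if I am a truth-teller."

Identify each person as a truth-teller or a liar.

Consider A. Suppose A is a truth-teller.
Then A's own statement would have to be true, but it can't be — contradiction.
So A is a liar.
Consider B. Suppose B is a truth-teller.
Then whichever role C has, C's statement has the wrong truth value — contradiction.
So B is a liar.
Consider C. Suppose C is a liar.
Then A's statement comes out true, contradicting A being a liar.
So C is a truth-teller.

A: liar, B: liar, C: truth-teller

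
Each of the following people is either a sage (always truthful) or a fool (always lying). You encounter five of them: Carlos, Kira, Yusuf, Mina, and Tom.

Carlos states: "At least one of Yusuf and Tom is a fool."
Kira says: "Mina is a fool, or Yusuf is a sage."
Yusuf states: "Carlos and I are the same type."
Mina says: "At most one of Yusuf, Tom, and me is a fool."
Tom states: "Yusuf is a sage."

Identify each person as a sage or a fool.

Consider Carlos. Suppose Carlos is a fool.
Then whichever role Yusuf has, Yusuf's statement has the wrong truth value — contradiction.
So Carlos is a sage.
Consider Kira. Suppose Kira is a fool.
Then no assignment of the remaining roles makes every statement match its speaker's type — contradiction.
So Kira is a sage.
Consider Yusuf. Suppose Yusuf is a sage.
Then no assignment of the remaining roles makes every statement match its speaker's type — contradiction.
So Yusuf is a fool.
With that fixed, Tom's statement is false, so Tom is a fool.
With that fixed, Mina's statement is false, so Mina is a fool.

Carlos: sage, Kira: sage, Yusuf: fool, Mina: fool, Tom: fool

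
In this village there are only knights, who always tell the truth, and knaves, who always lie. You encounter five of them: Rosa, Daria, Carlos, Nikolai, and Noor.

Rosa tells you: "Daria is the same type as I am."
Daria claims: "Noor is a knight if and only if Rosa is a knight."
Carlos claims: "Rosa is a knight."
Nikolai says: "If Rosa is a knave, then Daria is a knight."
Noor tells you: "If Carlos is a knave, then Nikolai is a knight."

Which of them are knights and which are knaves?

Rosa: knight, Daria: knight, Carlos: knight, Nikolai: knight, Noor: knight

Consider Rosa. Suppose Rosa is a knave.
Then no assignment of the remaining roles makes every statement match its speaker's type — contradiction.
So Rosa is a knight.
With that fixed, Carlos's statement is true, so Carlos is a knight.
With that fixed, Nikolai's statement is true, so Nikolai is a knight.
With that fixed, Noor's statement is true, so Noor is a knight.
With that fixed, Daria's statement is true, so Daria is a knight.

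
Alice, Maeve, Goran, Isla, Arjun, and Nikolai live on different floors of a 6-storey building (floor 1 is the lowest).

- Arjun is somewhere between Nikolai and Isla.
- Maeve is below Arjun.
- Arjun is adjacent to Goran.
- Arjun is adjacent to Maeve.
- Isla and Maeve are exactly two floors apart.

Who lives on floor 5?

With clues 1–2, Maeve is ruled out for floor 5.
With clues 1–4, Arjun is ruled out for floor 5.
With clues 1–5, Alice, Isla, and Nikolai are ruled out for floor 5.
So floor 5 is Goran.

Goran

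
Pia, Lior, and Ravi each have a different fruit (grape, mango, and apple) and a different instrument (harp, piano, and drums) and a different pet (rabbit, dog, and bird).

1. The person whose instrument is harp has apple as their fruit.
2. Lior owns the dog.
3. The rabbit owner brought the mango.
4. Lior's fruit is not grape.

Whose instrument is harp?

Lior

With clues 1–4, Pia and Ravi are impossible for the one with instrument harp.
That leaves Lior.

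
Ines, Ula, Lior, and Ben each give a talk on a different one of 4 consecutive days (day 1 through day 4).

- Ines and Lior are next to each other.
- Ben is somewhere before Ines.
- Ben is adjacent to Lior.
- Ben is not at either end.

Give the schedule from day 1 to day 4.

From clues 1–2: Ben is in {1,2}.
From clues 1–3: Ines is in {3,4}.
From clues 1–4: Ula → day 1, Ben → day 2, Lior → day 3, Ines → day 4.

Ula, Ben, Lior, Ines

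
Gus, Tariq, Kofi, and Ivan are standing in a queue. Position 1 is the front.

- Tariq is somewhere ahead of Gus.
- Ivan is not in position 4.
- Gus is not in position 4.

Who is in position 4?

With clue 1, Tariq is ruled out for position 4.
With clues 1–2, Ivan is ruled out for position 4.
With clues 1–3, Gus is ruled out for position 4.
So position 4 is Kofi.

Kofi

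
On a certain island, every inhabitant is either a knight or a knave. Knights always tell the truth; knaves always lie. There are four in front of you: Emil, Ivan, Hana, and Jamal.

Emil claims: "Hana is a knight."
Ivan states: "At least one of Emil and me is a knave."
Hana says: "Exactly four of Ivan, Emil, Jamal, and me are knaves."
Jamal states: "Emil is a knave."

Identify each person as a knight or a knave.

Consider Emil. Suppose Emil is a knight.
Then whichever role Ivan has, Ivan's statement has the wrong truth value — contradiction.
So Emil is a knave.
With that fixed, Ivan's statement is true, so Ivan is a knight.
With that fixed, Hana's statement is false, so Hana is a knave.
With that fixed, Jamal's statement is true, so Jamal is a knight.

Emil: knave, Ivan: knight, Hana: knave, Jamal: knight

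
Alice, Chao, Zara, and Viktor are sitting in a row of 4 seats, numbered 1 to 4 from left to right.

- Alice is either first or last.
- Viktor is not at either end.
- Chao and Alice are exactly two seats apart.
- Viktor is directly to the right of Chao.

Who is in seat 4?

With clues 1–2, Viktor is ruled out for seat 4.
With clues 1–3, Chao is ruled out for seat 4.
With clues 1–4, Zara is ruled out for seat 4.
So seat 4 is Alice.

Alice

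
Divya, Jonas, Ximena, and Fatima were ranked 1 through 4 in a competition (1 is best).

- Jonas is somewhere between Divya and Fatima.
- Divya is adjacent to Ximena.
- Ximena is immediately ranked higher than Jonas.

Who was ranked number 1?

With clue 1, Jonas is ruled out for rank 1.
With clues 1–3, Fatima and Ximena are ruled out for rank 1.
So rank 1 is Divya.

Divya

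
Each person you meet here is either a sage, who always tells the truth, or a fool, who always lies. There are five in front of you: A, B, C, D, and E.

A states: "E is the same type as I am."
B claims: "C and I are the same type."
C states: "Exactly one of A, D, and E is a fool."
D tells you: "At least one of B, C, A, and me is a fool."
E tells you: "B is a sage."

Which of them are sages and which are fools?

A: fool, B: sage, C: sage, D: sage, E: sage

Consider A. Suppose A is a sage.
Then no assignment of the remaining roles makes every statement match its speaker's type — contradiction.
So A is a fool.
With that fixed, D's statement is true, so D is a sage.
Consider B. Suppose B is a fool.
Then no assignment of the remaining roles makes every statement match its speaker's type — contradiction.
So B is a sage.
With that fixed, E's statement is true, so E is a sage.
With that fixed, C's statement is true, so C is a sage.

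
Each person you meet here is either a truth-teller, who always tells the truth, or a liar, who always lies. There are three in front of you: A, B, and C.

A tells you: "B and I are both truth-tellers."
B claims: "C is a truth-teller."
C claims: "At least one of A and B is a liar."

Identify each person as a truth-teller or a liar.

Consider A. Suppose A is a truth-teller.
Then no assignment of the remaining roles makes every statement match its speaker's type — contradiction.
So A is a liar.
With that fixed, C's statement is true, so C is a truth-teller.
With that fixed, B's statement is true, so B is a truth-teller.

A: liar, B: truth-teller, C: truth-teller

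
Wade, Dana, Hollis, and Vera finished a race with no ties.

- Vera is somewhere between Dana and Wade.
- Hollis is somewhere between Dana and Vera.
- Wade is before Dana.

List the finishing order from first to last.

From clue 1: Vera is in {2,3}.
From clues 1–2: Wade is in {1,4}.
From clues 1–3: Wade → place 1, Vera → place 2, Hollis → place 3, Dana → place 4.

Wade, Vera, Hollis, Dana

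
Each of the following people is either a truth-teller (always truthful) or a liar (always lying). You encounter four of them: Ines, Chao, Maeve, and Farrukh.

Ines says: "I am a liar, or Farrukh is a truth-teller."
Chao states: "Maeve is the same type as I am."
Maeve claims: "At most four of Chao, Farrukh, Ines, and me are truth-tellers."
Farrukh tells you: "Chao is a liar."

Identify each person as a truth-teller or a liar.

Ines: truth-teller, Chao: liar, Maeve: truth-teller, Farrukh: truth-teller

Regardless of anyone's role, Maeve's statement is true, so Maeve is a truth-teller.
Consider Ines. Suppose Ines is a liar.
Then Ines's own statement would have to be false, but it can't be — contradiction.
So Ines is a truth-teller.
Consider Chao. Suppose Chao is a truth-teller.
Then no assignment of the remaining roles makes every statement match its speaker's type — contradiction.
So Chao is a liar.
With that fixed, Farrukh's statement is true, so Farrukh is a truth-teller.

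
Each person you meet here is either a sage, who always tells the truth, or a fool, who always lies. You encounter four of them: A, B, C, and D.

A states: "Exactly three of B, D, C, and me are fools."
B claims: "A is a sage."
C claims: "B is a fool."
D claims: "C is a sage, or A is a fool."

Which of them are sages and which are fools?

Consider A. Suppose A is a sage.
Then no assignment of the remaining roles makes every statement match its speaker's type — contradiction.
So A is a fool.
With that fixed, B's statement is false, so B is a fool.
With that fixed, C's statement is true, so C is a sage.
With that fixed, D's statement is true, so D is a sage.

A: fool, B: fool, C: sage, D: sage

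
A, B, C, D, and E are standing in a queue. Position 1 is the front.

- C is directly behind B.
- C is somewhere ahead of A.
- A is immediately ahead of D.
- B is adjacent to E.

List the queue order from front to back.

E, B, C, A, D

From clue 1: B is in {1,2,3,4}.
From clues 1–2: A is in {3,4,5}.
From clues 1–3: A is in {3,4}.
From clues 1–4: E → position 1, B → position 2, C → position 3, A → position 4, D → position 5.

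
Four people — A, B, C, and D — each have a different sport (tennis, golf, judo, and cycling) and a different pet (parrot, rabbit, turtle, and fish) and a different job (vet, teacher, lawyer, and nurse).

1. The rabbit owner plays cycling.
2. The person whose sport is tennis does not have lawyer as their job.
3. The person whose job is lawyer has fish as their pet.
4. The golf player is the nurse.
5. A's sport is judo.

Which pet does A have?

With clues 1–5, parrot, rabbit, and turtle are impossible for A's pet.
That leaves fish.

fish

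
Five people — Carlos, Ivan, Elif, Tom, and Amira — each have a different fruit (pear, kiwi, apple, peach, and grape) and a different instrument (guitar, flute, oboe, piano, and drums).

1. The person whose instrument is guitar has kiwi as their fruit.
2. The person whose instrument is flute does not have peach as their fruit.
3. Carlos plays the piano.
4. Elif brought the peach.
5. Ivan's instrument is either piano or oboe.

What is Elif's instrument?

With clues 1–3, piano is impossible for Elif's instrument.
With clues 1–4, flute and guitar are impossible for Elif's instrument.
With clues 1–5, oboe is impossible for Elif's instrument.
That leaves drums.

drums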